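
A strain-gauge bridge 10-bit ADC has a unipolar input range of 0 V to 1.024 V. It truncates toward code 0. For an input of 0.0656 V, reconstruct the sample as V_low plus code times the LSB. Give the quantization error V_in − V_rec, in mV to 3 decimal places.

LSB = 1.024/2^10 = 1.000 mV.
Scaled input = 65.6000 LSBs, so code = 65.
V_rec = 0 + 65·0.001 = 0.065 V.
Difference: 0.0006 V → 0.600 mV.

0.600 mV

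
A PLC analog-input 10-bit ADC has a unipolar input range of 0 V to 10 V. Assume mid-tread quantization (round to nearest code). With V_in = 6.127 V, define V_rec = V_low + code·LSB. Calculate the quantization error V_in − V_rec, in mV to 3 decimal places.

3.953 mV

LSB = 10/2^10 = 9.766 mV.
(V_in − V_low)/LSB = (6.127 − 0)/0.00976562 = 627.4048 → code 627 (round).
Code 627 maps back to 0 + 627×0.00976562 V = 6.1230469 V.
Difference: 0.00395313 V → 3.953 mV.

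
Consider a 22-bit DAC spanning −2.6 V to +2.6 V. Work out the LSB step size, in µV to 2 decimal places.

Full-scale span = 5.2 V.
LSB = 5.2 / 2^22 = 5.2 / 4194304 = 1.23978e-06 V = 1.24 µV.

1.24 µV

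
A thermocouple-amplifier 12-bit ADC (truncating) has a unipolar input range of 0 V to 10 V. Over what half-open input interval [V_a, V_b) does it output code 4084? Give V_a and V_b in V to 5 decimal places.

[9.97070 V, 9.97314 V)

LSB = 10/2^12 = 2.441 mV.
V_a = V_low + 4084·LSB = 9.9707 V; V_b = V_low + 4085·LSB = 9.97314 V.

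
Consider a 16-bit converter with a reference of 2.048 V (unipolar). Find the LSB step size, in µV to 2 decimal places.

31.25 µV

Full-scale span = 2.048 V.
LSB = 2.048 / 2^16 = 2.048 / 65536 = 3.125e-05 V = 31.25 µV.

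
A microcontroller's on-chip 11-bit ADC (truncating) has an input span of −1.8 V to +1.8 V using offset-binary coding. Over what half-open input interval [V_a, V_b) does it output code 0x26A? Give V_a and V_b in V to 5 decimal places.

[-0.71367 V, -0.71191 V)

LSB = 3.6/2^11 = 1.758 mV.
Code 0x26A = 618 decimal.
V_a = V_low + 618·LSB = -0.713672 V; V_b = V_low + 619·LSB = -0.711914 V.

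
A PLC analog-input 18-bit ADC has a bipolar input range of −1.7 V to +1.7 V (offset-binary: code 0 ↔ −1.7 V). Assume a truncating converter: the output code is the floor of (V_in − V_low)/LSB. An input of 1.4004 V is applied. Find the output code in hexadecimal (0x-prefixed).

Full-scale span = 3.4 V; LSB = 3.4/2^18 = 12.97 µV.
Input sits at 239044.488 steps above V_low.
Floor → code 239044.
In hexadecimal (0x-prefixed): 0x3A5C4.

code 0x3A5C4 (decimal 239044)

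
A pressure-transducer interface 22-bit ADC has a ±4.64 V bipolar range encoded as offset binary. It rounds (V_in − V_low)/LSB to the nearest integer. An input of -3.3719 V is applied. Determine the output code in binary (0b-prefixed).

Full-scale span = 9.28 V; LSB = 9.28/2^22 = 2.21 µV.
(V_in − V_low)/LSB = (-3.3719 − (−4.64)) / 2.21252e-06 = 573146.218.
Round → code 573146.
In binary (0b-prefixed): 0b10001011111011011010.

code 0b10001011111011011010 (decimal 573146)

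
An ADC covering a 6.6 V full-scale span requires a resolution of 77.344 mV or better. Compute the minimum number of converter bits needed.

7 bits

Number of steps required ≥ 6.6 V / 77.344 mV = 85.33.
Need 2^N ≥ 85.33; 2^6 = 64, 2^7 = 128.
Minimum N = 7.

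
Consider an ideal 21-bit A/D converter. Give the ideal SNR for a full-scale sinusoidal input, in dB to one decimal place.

SNR ≈ 6.02·N + 1.76 dB = 6.02·21 + 1.76 = 128.18 dB.

128.2 dB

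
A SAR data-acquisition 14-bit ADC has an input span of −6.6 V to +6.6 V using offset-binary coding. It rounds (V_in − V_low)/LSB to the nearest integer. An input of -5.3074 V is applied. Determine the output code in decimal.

LSB = 13.2 V / 16384 = 0.806 mV.
Input sits at 1604.391 steps above V_low.
Round → code 1604.

code 1604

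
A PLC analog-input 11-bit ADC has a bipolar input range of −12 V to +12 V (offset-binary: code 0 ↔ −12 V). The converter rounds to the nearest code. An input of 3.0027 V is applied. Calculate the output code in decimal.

code 1280

Full-scale span = 24 V; LSB = 24/2^11 = 11.719 mV.
(V_in − V_low)/LSB = (3.0027 − (−12)) / 0.0117188 = 1280.230.
Round → code 1280.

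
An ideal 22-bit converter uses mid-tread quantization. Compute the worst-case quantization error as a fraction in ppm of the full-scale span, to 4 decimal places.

0.1192 ppm

Rounding → worst-case error = ½ LSB = V_FS/2^23, so 1e+06/8388608 = 0.119209 ppm of full scale.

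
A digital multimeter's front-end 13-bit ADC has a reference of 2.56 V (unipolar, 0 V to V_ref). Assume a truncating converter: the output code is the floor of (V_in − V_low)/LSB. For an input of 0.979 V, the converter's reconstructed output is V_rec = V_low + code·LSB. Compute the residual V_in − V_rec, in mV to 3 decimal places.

0.250 mV

One LSB is 2.56 V / 8192 = 312.50 µV.
(V_in − V_low)/LSB = (0.979 − 0)/0.0003125 = 3132.8000 → code 3132 (floor).
Reconstructed: 0.97875 V.
Difference: 0.00025 V → 0.250 mV.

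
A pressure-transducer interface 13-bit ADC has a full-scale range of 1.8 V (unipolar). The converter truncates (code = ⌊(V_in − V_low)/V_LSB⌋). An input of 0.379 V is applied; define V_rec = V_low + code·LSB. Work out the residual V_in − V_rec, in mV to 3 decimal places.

Step size: 1.8 V ÷ 2^13 = 219.73 µV.
(V_in − V_low)/LSB = (0.379 − 0)/0.000219727 = 1724.8711 → code 1724 (floor).
V_rec = 0 + 1724·0.000219727 = 0.37880859 V.
Error = 0.379 − 0.37880859 = 0.000191406 V = 0.191 mV.

0.191 mV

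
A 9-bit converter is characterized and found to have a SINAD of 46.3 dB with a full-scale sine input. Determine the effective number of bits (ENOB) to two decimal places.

ENOB = (SINAD − 1.76) / 6.02 = (46.3 − 1.76)/6.02 = 7.399.

7.40 bits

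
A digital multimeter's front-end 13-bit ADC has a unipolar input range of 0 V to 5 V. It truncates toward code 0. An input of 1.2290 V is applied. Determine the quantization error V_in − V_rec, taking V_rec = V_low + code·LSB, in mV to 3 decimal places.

One LSB is 5 V / 8192 = 0.610 mV.
Scaled input = 2013.5936 LSBs, so code = 2013.
Reconstructed: 1.2286377 V.
Difference: 0.000362305 V → 0.362 mV.

0.362 mV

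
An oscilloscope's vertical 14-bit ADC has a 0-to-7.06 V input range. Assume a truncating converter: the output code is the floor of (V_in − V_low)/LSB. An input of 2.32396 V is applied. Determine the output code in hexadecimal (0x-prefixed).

With 16384 levels over 7.06 V, one step is 430.91 µV.
(2.32396 − 0) / 0.000430908 = 5393.167 LSBs.
⌊·⌋(5393.167) = 5393.
In hexadecimal (0x-prefixed): 0x1511.

code 0x1511 (decimal 5393)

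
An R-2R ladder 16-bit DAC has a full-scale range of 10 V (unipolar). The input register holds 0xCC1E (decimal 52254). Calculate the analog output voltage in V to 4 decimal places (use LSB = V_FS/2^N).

7.9733 V

LSB = 10 V / 2^16 = 152.59 µV.
Code 0xCC1E = 52254 decimal.
V_out = 0 + 52254 × 0.000152588 V = 7.97333 V.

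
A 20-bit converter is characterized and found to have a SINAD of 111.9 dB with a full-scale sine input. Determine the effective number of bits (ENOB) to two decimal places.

ENOB = (SINAD − 1.76) / 6.02 = (111.9 − 1.76)/6.02 = 18.296.

18.30 bits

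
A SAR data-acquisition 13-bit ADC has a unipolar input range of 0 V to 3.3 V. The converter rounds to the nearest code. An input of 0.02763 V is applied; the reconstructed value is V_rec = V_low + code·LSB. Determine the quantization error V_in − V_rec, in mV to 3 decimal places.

-0.165 mV

LSB = 3.3/2^13 = 402.83 µV.
(V_in − V_low)/LSB = (0.02763 − 0)/0.000402832 = 68.5894 → code 69 (round).
Reconstructed: 0.02779541 V.
Difference: -0.00016541 V → -0.165 mV.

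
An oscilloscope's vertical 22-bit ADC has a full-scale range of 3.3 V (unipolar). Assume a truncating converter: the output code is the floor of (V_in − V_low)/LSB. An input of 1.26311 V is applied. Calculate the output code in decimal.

LSB = 3.3 V / 4194304 = 0.79 µV.
(V_in − V_low)/LSB = (1.26311 − 0) / 7.86781e-07 = 1605414.341.
So the output code is 1605414.

code 1605414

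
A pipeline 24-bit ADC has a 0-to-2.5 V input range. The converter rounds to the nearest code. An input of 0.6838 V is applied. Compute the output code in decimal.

code 4588904

Full-scale span = 2.5 V; LSB = 2.5/2^24 = 0.15 µV.
(0.6838 − 0) / 1.49012e-07 = 4588904.120 LSBs.
Round → code 4588904.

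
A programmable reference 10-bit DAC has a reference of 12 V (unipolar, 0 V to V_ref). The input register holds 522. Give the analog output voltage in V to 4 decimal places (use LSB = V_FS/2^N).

6.1172 V

LSB = 12 V / 2^10 = 11.719 mV.
V_out = 0 + 522 × 0.0117188 V = 6.11719 V.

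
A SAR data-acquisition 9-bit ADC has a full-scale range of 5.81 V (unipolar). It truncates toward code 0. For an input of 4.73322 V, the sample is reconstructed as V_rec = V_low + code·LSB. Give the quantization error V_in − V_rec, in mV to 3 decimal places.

Step size: 5.81 V ÷ 2^9 = 11.348 mV.
(4.73322 − 0)/0.0113477 = 417.1099; ⌊·⌋ gives code 417.
Reconstructed: 4.7319727 V.
Error = 4.73322 − 4.7319727 = 0.00124734 V = 1.247 mV.

1.247 mV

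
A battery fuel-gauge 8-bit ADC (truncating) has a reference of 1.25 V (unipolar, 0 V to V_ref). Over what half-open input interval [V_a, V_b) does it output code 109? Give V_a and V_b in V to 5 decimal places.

LSB = 1.25/2^8 = 4.883 mV.
V_a = V_low + 109·LSB = 0.532227 V; V_b = V_low + 110·LSB = 0.537109 V.

[0.53223 V, 0.53711 V)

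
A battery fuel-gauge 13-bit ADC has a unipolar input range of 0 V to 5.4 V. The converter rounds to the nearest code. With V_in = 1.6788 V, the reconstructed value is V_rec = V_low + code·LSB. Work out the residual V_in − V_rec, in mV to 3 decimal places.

LSB = 5.4/2^13 = 0.659 mV.
(1.6788 − 0)/0.00065918 = 2546.8018; round gives code 2547.
V_rec = 0 + 2547·0.00065918 = 1.6789307 V.
Difference: -0.000130664 V → -0.131 mV.

-0.131 mV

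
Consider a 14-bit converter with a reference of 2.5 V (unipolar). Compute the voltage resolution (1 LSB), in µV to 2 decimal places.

152.59 µV

Full-scale span = 2.5 V.
LSB = 2.5 / 2^14 = 2.5 / 16384 = 0.000152588 V = 152.59 µV.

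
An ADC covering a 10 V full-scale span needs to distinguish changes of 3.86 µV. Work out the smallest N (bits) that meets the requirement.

Number of steps required ≥ 10 V / 3.86 µV = 2590673.58.
Need 2^N ≥ 2590673.58; 2^21 = 2097152, 2^22 = 4194304.
Minimum N = 22.

22 bits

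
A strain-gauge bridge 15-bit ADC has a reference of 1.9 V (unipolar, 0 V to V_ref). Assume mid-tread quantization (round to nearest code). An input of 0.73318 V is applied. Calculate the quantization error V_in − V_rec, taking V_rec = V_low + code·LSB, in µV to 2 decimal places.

-20.07 µV

One LSB is 1.9 V / 32768 = 57.98 µV.
(V_in − V_low)/LSB = (0.73318 − 0)/5.79834e-05 = 12644.6538 → code 12645 (round).
Reconstructed: 0.73320007 V.
Error = 0.73318 − 0.73320007 = -2.00732e-05 V = -20.07 µV.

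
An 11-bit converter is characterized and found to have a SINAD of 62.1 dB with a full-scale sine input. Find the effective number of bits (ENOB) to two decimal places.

10.02 bits

ENOB = (SINAD − 1.76) / 6.02 = (62.1 − 1.76)/6.02 = 10.023.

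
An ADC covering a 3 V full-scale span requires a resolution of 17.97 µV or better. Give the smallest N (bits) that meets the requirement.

18 bits

Number of steps required ≥ 3 V / 17.97 µV = 166944.91.
Need 2^N ≥ 166944.91; 2^17 = 131072, 2^18 = 262144.
Minimum N = 18.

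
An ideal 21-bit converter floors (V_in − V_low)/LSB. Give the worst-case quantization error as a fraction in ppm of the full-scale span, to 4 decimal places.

0.4768 ppm

Truncating → worst-case error = 1 LSB = V_FS/2^21, so 1e+06/2097152 = 0.476837 ppm of full scale.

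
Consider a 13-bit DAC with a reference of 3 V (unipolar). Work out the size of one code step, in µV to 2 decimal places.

366.21 µV

Full-scale span = 3 V.
LSB = 3 / 2^13 = 3 / 8192 = 0.000366211 V = 366.21 µV.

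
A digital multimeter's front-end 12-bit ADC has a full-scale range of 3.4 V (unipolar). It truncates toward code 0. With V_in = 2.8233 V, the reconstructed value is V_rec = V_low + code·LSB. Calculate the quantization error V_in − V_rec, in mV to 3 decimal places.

LSB = 3.4/2^12 = 0.830 mV.
(2.8233 − 0)/0.000830078 = 3401.2461; ⌊·⌋ gives code 3401.
Code 3401 maps back to 0 + 3401×0.000830078 V = 2.8230957 V.
V_in − V_rec = 0.000204297 V = 0.204 mV.

0.204 mV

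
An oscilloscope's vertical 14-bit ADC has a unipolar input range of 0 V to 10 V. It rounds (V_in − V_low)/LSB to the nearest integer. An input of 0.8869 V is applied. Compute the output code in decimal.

code 1453

With 16384 levels over 10 V, one step is 0.610 mV.
(0.8869 − 0) / 0.000610352 = 1453.097 LSBs.
So the output code is 1453.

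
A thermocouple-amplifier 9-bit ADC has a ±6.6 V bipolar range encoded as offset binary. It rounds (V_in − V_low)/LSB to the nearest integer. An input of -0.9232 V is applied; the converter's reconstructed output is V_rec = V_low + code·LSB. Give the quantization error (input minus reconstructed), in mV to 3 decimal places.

Step size: 13.2 V ÷ 2^9 = 25.781 mV.
Scaled input = 220.1910 LSBs, so code = 220.
V_rec = (−6.6) + 220·0.0257812 = -0.928125 V.
V_in − V_rec = 0.004925 V = 4.925 mV.

4.925 mV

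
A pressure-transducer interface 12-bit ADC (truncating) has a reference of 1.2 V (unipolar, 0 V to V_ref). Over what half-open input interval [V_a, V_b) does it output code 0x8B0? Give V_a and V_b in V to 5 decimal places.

LSB = 1.2/2^12 = 292.97 µV.
Code 0x8B0 = 2224 decimal.
V_a = V_low + 2224·LSB = 0.651563 V; V_b = V_low + 2225·LSB = 0.651855 V.

[0.65156 V, 0.65186 V)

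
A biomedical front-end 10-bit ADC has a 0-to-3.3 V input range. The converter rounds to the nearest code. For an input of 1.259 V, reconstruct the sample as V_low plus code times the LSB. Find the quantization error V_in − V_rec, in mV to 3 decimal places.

-1.059 mV

LSB = 3.3/2^10 = 3.223 mV.
(V_in − V_low)/LSB = (1.259 − 0)/0.00322266 = 390.6715 → code 391 (round).
Code 391 maps back to 0 + 391×0.00322266 V = 1.2600586 V.
Error = 1.259 − 1.2600586 = -0.00105859 V = -1.059 mV.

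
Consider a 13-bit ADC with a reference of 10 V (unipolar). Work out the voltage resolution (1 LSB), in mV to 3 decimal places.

Full-scale span = 10 V.
LSB = 10 / 2^13 = 10 / 8192 = 0.0012207 V = 1.221 mV.

1.221 mV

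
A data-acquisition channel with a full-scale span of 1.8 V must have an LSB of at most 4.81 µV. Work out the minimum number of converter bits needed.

Number of steps required ≥ 1.8 V / 4.81 µV = 374220.37.
Need 2^N ≥ 374220.37; 2^18 = 262144, 2^19 = 524288.
Minimum N = 19.

19 bits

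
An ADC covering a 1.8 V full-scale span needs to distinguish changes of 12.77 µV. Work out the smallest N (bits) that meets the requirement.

18 bits

Number of steps required ≥ 1.8 V / 12.77 µV = 140955.36.
Need 2^N ≥ 140955.36; 2^17 = 131072, 2^18 = 262144.
Minimum N = 18.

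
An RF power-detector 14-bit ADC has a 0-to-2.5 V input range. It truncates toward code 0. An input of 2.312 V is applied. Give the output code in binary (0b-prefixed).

Full-scale span = 2.5 V; LSB = 2.5/2^14 = 152.59 µV.
(2.312 − 0) / 0.000152588 = 15151.923 LSBs.
So the output code is 15151.
In binary (0b-prefixed): 0b11101100101111.

code 0b11101100101111 (decimal 15151)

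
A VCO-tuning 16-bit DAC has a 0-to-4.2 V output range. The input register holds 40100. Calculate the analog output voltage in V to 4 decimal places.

2.5699 V

LSB = 4.2 V / 2^16 = 64.09 µV.
V_out = 0 + 40100 × 6.40869e-05 V = 2.56989 V.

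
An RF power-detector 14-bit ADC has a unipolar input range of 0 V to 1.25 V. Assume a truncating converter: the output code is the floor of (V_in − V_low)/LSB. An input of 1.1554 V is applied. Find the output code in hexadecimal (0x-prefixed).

Full-scale span = 1.25 V; LSB = 1.25/2^14 = 76.29 µV.
(1.1554 − 0) / 7.62939e-05 = 15144.059 LSBs.
⌊·⌋(15144.059) = 15144.
In hexadecimal (0x-prefixed): 0x3B28.

code 0x3B28 (decimal 15144)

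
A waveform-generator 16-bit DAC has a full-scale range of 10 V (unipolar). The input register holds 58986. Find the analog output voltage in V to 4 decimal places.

9.0005 V

LSB = 10 V / 2^16 = 152.59 µV.
V_out = 0 + 58986 × 0.000152588 V = 9.00055 V.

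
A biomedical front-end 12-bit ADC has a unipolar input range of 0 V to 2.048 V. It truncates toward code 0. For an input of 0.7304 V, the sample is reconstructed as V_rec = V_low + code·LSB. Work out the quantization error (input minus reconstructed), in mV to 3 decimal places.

One LSB is 2.048 V / 4096 = 0.500 mV.
Scaled input = 1460.8000 LSBs, so code = 1460.
Code 1460 maps back to 0 + 1460×0.0005 V = 0.73 V.
Difference: 0.0004 V → 0.400 mV.

0.400 mV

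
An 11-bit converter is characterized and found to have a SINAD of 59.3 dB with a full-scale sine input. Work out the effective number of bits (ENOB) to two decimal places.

ENOB = (SINAD − 1.76) / 6.02 = (59.3 − 1.76)/6.02 = 9.558.

9.56 bits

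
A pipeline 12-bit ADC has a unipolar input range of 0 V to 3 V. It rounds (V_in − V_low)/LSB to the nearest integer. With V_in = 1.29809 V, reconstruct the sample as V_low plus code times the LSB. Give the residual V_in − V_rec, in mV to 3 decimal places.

LSB = 3/2^12 = 0.732 mV.
Scaled input = 1772.3255 LSBs, so code = 1772.
Reconstructed: 1.2978516 V.
V_in − V_rec = 0.000238437 V = 0.238 mV.

0.238 mV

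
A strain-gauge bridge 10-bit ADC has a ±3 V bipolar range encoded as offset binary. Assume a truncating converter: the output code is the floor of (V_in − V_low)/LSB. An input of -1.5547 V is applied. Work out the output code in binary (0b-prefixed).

Full-scale span = 6 V; LSB = 6/2^10 = 5.859 mV.
Input sits at 246.665 steps above V_low.
⌊·⌋(246.665) = 246.
In binary (0b-prefixed): 0b11110110.

code 0b11110110 (decimal 246)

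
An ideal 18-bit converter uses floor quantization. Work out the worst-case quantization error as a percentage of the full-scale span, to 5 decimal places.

Truncating → worst-case error = 1 LSB = V_FS/2^18, so 100/262144 = 0.00038147 % of full scale.

0.00038 %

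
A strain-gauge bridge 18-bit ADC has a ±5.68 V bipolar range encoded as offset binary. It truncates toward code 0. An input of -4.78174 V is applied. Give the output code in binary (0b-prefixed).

With 262144 levels over 11.36 V, one step is 43.33 µV.
(V_in − V_low)/LSB = (-4.78174 − (−5.68)) / 4.3335e-05 = 20728.298.
⌊·⌋(20728.298) = 20728.
In binary (0b-prefixed): 0b101000011111000.

code 0b101000011111000 (decimal 20728)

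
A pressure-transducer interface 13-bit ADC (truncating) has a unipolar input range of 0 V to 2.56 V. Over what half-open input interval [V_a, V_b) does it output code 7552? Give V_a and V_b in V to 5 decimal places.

[2.36000 V, 2.36031 V)

LSB = 2.56/2^13 = 312.50 µV.
V_a = V_low + 7552·LSB = 2.36 V; V_b = V_low + 7553·LSB = 2.36031 V.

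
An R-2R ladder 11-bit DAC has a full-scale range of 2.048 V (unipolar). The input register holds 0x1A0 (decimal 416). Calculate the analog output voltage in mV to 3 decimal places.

416.000 mV

LSB = 2.048 V / 2^11 = 1.000 mV.
Code 0x1A0 = 416 decimal.
V_out = 0 + 416 × 0.001 V = 0.416 V.
= 416.000 mV.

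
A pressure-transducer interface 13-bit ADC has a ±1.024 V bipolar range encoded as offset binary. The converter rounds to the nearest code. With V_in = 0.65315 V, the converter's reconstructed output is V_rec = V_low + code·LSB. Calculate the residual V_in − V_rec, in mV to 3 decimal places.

Step size: 2.048 V ÷ 2^13 = 250.00 µV.
(0.65315 − (−1.024))/0.00025 = 6708.6000; round gives code 6709.
Code 6709 maps back to (−1.024) + 6709×0.00025 V = 0.65325 V.
Difference: -0.0001 V → -0.100 mV.

-0.100 mV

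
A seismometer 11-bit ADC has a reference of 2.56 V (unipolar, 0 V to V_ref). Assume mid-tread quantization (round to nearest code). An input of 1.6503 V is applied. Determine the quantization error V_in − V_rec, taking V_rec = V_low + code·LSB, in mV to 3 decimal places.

Step size: 2.56 V ÷ 2^11 = 1.250 mV.
Scaled input = 1320.2400 LSBs, so code = 1320.
Reconstructed: 1.65 V.
Difference: 0.0003 V → 0.300 mV.

0.300 mV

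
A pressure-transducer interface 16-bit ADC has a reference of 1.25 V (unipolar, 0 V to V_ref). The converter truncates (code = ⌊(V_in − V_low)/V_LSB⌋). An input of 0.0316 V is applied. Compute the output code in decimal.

code 1656

LSB = 1.25 V / 65536 = 19.07 µV.
(V_in − V_low)/LSB = (0.0316 − 0) / 1.90735e-05 = 1656.750.
Floor → code 1656.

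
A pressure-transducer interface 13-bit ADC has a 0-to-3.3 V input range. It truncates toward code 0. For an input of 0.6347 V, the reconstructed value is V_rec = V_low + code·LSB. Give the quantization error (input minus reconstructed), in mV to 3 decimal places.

One LSB is 3.3 V / 8192 = 402.83 µV.
(V_in − V_low)/LSB = (0.6347 − 0)/0.000402832 = 1575.5947 → code 1575 (floor).
V_rec = 0 + 1575·0.000402832 = 0.63446045 V.
Error = 0.6347 − 0.63446045 = 0.000239551 V = 0.240 mV.

0.240 mV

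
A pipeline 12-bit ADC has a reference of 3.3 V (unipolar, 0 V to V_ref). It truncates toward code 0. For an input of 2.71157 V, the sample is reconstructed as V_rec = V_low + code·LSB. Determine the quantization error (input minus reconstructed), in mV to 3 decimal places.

LSB = 3.3/2^12 = 0.806 mV.
Scaled input = 3365.6336 LSBs, so code = 3365.
Code 3365 maps back to 0 + 3365×0.000805664 V = 2.7110596 V.
V_in − V_rec = 0.00051043 V = 0.510 mV.

0.510 mV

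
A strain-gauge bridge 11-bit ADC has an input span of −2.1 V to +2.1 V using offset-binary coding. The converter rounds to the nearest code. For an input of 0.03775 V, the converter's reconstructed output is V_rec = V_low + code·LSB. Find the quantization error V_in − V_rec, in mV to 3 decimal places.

0.836 mV

Step size: 4.2 V ÷ 2^11 = 2.051 mV.
Scaled input = 1042.4076 LSBs, so code = 1042.
Code 1042 maps back to (−2.1) + 1042×0.00205078 V = 0.036914062 V.
Error = 0.03775 − 0.036914062 = 0.000835937 V = 0.836 mV.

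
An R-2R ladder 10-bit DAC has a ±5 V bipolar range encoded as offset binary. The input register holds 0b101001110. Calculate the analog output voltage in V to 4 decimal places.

LSB = 10 V / 2^10 = 9.766 mV.
Code 0b101001110 = 334 decimal.
V_out = (−5) + 334 × 0.00976562 V = -1.73828 V.

-1.7383 V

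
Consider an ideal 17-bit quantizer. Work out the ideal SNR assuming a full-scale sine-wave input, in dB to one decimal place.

SNR ≈ 6.02·N + 1.76 dB = 6.02·17 + 1.76 = 104.10 dB.

104.1 dB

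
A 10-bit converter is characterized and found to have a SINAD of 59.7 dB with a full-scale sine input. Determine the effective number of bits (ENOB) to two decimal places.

ENOB = (SINAD − 1.76) / 6.02 = (59.7 − 1.76)/6.02 = 9.625.

9.62 bits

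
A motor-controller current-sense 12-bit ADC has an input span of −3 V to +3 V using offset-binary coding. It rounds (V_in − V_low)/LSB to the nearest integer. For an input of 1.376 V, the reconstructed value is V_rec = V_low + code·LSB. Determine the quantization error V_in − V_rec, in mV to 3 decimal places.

Step size: 6 V ÷ 2^12 = 1.465 mV.
(V_in − V_low)/LSB = (1.376 − (−3))/0.00146484 = 2987.3493 → code 2987 (round).
Reconstructed: 1.3754883 V.
V_in − V_rec = 0.000511719 V = 0.512 mV.

0.512 mV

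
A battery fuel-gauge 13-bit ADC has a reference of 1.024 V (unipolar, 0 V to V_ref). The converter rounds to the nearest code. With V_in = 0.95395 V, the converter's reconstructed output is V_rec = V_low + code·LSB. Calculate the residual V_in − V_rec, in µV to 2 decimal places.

-50.00 µV

LSB = 1.024/2^13 = 125.00 µV.
Scaled input = 7631.6000 LSBs, so code = 7632.
Reconstructed: 0.954 V.
V_in − V_rec = -5e-05 V = -50.00 µV.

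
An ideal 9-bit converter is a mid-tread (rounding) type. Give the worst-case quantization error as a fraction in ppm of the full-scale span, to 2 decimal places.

Rounding → worst-case error = ½ LSB = V_FS/2^10, so 1e+06/1024 = 976.562 ppm of full scale.

976.56 ppm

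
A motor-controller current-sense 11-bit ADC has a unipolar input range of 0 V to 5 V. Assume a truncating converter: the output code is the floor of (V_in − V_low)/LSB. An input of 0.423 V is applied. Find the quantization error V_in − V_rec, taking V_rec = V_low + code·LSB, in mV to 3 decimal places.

Step size: 5 V ÷ 2^11 = 2.441 mV.
(V_in − V_low)/LSB = (0.423 − 0)/0.00244141 = 173.2608 → code 173 (floor).
Reconstructed: 0.42236328 V.
Difference: 0.000636719 V → 0.637 mV.

0.637 mV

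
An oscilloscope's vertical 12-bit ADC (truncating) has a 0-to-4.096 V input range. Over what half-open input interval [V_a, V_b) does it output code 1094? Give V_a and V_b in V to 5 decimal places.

LSB = 4.096/2^12 = 1.000 mV.
V_a = V_low + 1094·LSB = 1.094 V; V_b = V_low + 1095·LSB = 1.095 V.

[1.09400 V, 1.09500 V)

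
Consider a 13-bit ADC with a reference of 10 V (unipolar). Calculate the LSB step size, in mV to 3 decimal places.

Full-scale span = 10 V.
LSB = 10 / 2^13 = 10 / 8192 = 0.0012207 V = 1.221 mV.

1.221 mV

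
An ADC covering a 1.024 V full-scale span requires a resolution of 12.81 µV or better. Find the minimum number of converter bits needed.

Number of steps required ≥ 1.024 V / 12.81 µV = 79937.55.
Need 2^N ≥ 79937.55; 2^16 = 65536, 2^17 = 131072.
Minimum N = 17.

17 bits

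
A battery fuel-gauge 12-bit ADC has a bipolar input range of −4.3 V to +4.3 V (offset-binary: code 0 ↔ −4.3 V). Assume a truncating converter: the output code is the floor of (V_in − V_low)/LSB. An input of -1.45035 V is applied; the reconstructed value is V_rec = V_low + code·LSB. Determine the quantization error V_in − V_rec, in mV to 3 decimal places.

Step size: 8.6 V ÷ 2^12 = 2.100 mV.
(V_in − V_low)/LSB = (-1.45035 − (−4.3))/0.00209961 = 1357.2287 → code 1357 (floor).
Code 1357 maps back to (−4.3) + 1357×0.00209961 V = -1.4508301 V.
V_in − V_rec = 0.000480078 V = 0.480 mV.

0.480 mV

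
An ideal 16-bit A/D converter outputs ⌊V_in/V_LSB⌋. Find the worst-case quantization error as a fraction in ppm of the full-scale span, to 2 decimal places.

Truncating → worst-case error = 1 LSB = V_FS/2^16, so 1e+06/65536 = 15.2588 ppm of full scale.

15.26 ppm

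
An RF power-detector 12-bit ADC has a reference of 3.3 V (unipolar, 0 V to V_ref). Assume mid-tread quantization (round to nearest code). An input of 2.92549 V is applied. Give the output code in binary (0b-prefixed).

With 4096 levels over 3.3 V, one step is 0.806 mV.
Input sits at 3631.154 steps above V_low.
round(3631.154) = 3631.
In binary (0b-prefixed): 0b111000101111.

code 0b111000101111 (decimal 3631)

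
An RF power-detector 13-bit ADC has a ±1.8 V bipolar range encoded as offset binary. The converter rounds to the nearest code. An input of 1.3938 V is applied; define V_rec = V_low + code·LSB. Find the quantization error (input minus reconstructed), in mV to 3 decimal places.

Step size: 3.6 V ÷ 2^13 = 439.45 µV.
Scaled input = 7267.6693 LSBs, so code = 7268.
Reconstructed: 1.3939453 V.
Error = 1.3938 − 1.3939453 = -0.000145312 V = -0.145 mV.

-0.145 mV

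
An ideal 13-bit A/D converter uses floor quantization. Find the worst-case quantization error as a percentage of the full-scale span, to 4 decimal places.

Truncating → worst-case error = 1 LSB = V_FS/2^13, so 100/8192 = 0.012207 % of full scale.

0.0122 %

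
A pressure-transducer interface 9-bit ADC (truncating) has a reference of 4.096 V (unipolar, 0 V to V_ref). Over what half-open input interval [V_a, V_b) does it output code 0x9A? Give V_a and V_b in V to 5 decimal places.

LSB = 4.096/2^9 = 8.000 mV.
Code 0x9A = 154 decimal.
V_a = V_low + 154·LSB = 1.232 V; V_b = V_low + 155·LSB = 1.24 V.

[1.23200 V, 1.24000 V)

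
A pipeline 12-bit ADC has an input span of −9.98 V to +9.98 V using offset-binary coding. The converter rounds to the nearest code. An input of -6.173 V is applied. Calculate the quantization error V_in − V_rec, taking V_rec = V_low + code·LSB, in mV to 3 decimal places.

Step size: 19.96 V ÷ 2^12 = 4.873 mV.
(-6.173 − (−9.98))/0.00487305 = 781.2361; round gives code 781.
Code 781 maps back to (−9.98) + 781×0.00487305 V = -6.1741504 V.
Error = -6.173 − (−6.1741504) = 0.00115039 V = 1.150 mV.

1.150 mV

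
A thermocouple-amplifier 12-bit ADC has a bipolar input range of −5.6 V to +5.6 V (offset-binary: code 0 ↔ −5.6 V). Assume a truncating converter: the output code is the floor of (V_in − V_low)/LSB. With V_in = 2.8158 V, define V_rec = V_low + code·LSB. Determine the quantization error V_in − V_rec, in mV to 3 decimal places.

Step size: 11.2 V ÷ 2^12 = 2.734 mV.
(V_in − V_low)/LSB = (2.8158 − (−5.6))/0.00273437 = 3077.7783 → code 3077 (floor).
Code 3077 maps back to (−5.6) + 3077×0.00273437 V = 2.8136719 V.
Error = 2.8158 − 2.8136719 = 0.00212812 V = 2.128 mV.

2.128 mV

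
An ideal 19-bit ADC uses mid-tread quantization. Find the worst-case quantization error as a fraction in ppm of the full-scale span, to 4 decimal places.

Rounding → worst-case error = ½ LSB = V_FS/2^20, so 1e+06/1048576 = 0.953674 ppm of full scale.

0.9537 ppm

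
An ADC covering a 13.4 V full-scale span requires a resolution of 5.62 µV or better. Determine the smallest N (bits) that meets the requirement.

Number of steps required ≥ 13.4 V / 5.62 µV = 2384341.64.
Need 2^N ≥ 2384341.64; 2^21 = 2097152, 2^22 = 4194304.
Minimum N = 22.

22 bits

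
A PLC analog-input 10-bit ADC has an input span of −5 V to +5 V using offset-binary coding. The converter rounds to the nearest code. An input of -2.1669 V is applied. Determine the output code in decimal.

Full-scale span = 10 V; LSB = 10/2^10 = 9.766 mV.
(V_in − V_low)/LSB = (-2.1669 − (−5)) / 0.00976562 = 290.109.
round(290.109) = 290.

code 290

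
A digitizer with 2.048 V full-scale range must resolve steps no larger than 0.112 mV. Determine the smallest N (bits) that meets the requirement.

Number of steps required ≥ 2.048 V / 0.112 mV = 18285.71.
Need 2^N ≥ 18285.71; 2^14 = 16384, 2^15 = 32768.
Minimum N = 15.

15 bits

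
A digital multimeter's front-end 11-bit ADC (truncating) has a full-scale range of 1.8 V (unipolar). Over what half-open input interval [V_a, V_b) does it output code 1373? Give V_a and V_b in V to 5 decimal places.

LSB = 1.8/2^11 = 0.879 mV.
V_a = V_low + 1373·LSB = 1.20674 V; V_b = V_low + 1374·LSB = 1.20762 V.

[1.20674 V, 1.20762 V)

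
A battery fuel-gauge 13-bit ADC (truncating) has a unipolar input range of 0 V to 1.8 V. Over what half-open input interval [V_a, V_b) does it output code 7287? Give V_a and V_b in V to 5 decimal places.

[1.60115 V, 1.60137 V)

LSB = 1.8/2^13 = 219.73 µV.
V_a = V_low + 7287·LSB = 1.60115 V; V_b = V_low + 7288·LSB = 1.60137 V.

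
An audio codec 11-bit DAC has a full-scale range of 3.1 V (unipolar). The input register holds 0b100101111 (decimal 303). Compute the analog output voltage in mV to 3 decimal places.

LSB = 3.1 V / 2^11 = 1.514 mV.
Code 0b100101111 = 303 decimal.
V_out = 0 + 303 × 0.00151367 V = 0.458643 V.
= 458.643 mV.

458.643 mV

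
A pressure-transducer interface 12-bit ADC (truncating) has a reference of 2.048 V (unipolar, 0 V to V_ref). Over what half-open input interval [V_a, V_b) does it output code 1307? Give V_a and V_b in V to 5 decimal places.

[0.65350 V, 0.65400 V)

LSB = 2.048/2^12 = 0.500 mV.
V_a = V_low + 1307·LSB = 0.6535 V; V_b = V_low + 1308·LSB = 0.654 V.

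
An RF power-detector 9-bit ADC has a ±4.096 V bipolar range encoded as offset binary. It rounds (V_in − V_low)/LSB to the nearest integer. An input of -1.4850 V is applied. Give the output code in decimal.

With 512 levels over 8.192 V, one step is 16.000 mV.
(V_in − V_low)/LSB = (-1.4850 − (−4.096)) / 0.016 = 163.188.
So the output code is 163.

code 163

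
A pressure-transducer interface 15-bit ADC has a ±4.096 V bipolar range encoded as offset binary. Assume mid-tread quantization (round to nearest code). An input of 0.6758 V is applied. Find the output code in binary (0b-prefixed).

LSB = 8.192 V / 32768 = 250.00 µV.
(V_in − V_low)/LSB = (0.6758 − (−4.096)) / 0.00025 = 19087.200.
round(19087.200) = 19087.
In binary (0b-prefixed): 0b100101010001111.

code 0b100101010001111 (decimal 19087)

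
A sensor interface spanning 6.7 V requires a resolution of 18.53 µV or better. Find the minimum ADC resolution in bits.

19 bits

Number of steps required ≥ 6.7 V / 18.53 µV = 361575.82.
Need 2^N ≥ 361575.82; 2^18 = 262144, 2^19 = 524288.
Minimum N = 19.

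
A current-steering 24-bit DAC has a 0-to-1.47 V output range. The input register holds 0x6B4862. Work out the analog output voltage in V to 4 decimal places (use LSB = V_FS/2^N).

0.6160 V

LSB = 1.47 V / 2^24 = 0.09 µV.
Code 0x6B4862 = 7030882 decimal.
V_out = 0 + 7030882 × 8.76188e-08 V = 0.616038 V.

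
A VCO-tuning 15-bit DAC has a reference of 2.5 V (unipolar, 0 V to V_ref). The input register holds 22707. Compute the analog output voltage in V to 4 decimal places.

1.7324 V

LSB = 2.5 V / 2^15 = 76.29 µV.
V_out = 0 + 22707 × 7.62939e-05 V = 1.73241 V.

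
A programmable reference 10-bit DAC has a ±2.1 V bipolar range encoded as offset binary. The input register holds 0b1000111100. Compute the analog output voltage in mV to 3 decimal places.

LSB = 4.2 V / 2^10 = 4.102 mV.
Code 0b1000111100 = 572 decimal.
V_out = (−2.1) + 572 × 0.00410156 V = 0.246094 V.
= 246.094 mV.

246.094 mV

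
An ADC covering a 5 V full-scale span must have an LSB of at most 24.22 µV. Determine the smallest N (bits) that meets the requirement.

Number of steps required ≥ 5 V / 24.22 µV = 206440.96.
Need 2^N ≥ 206440.96; 2^17 = 131072, 2^18 = 262144.
Minimum N = 18.

18 bits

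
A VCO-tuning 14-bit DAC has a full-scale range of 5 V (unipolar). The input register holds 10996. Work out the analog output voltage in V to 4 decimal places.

3.3557 V

LSB = 5 V / 2^14 = 305.18 µV.
V_out = 0 + 10996 × 0.000305176 V = 3.35571 V.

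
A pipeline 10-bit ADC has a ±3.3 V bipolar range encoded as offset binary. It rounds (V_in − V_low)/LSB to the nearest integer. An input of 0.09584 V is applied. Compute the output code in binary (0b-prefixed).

LSB = 6.6 V / 1024 = 6.445 mV.
Input sits at 526.870 steps above V_low.
Round → code 527.
In binary (0b-prefixed): 0b1000001111.

code 0b1000001111 (decimal 527)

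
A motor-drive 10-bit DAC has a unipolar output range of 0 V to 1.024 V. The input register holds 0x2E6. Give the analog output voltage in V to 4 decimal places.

LSB = 1.024 V / 2^10 = 1.000 mV.
Code 0x2E6 = 742 decimal.
V_out = 0 + 742 × 0.001 V = 0.742 V.

0.7420 V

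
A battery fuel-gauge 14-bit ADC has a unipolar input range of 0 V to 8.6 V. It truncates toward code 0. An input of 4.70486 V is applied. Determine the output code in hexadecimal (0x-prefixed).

LSB = 8.6 V / 16384 = 0.525 mV.
(4.70486 − 0) / 0.000524902 = 8963.305 LSBs.
So the output code is 8963.
In hexadecimal (0x-prefixed): 0x2303.

code 0x2303 (decimal 8963)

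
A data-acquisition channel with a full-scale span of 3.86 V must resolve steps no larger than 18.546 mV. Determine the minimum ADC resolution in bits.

8 bits

Number of steps required ≥ 3.86 V / 18.546 mV = 208.13.
Need 2^N ≥ 208.13; 2^7 = 128, 2^8 = 256.
Minimum N = 8.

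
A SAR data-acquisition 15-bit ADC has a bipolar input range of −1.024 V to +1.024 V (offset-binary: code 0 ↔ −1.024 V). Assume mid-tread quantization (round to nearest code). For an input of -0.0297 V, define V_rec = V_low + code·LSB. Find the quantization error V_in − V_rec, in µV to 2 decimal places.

-12.50 µV

Step size: 2.048 V ÷ 2^15 = 62.50 µV.
(V_in − V_low)/LSB = (-0.0297 − (−1.024))/6.25e-05 = 15908.8000 → code 15909 (round).
Reconstructed: -0.0296875 V.
Error = -0.0297 − (−0.0296875) = -1.25e-05 V = -12.50 µV.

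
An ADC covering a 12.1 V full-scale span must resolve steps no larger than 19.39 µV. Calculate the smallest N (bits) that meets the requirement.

20 bits

Number of steps required ≥ 12.1 V / 19.39 µV = 624033.01.
Need 2^N ≥ 624033.01; 2^19 = 524288, 2^20 = 1048576.
Minimum N = 20.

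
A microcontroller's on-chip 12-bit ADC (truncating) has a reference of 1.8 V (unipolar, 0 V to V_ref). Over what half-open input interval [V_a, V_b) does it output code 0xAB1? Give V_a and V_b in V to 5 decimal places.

[1.20278 V, 1.20322 V)

LSB = 1.8/2^12 = 439.45 µV.
Code 0xAB1 = 2737 decimal.
V_a = V_low + 2737·LSB = 1.20278 V; V_b = V_low + 2738·LSB = 1.20322 V.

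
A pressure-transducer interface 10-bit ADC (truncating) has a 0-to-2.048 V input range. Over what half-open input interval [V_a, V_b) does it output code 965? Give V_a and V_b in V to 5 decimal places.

LSB = 2.048/2^10 = 2.000 mV.
V_a = V_low + 965·LSB = 1.93 V; V_b = V_low + 966·LSB = 1.932 V.

[1.93000 V, 1.93200 V)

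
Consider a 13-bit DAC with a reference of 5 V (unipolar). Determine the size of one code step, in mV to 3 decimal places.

0.610 mV

Full-scale span = 5 V.
LSB = 5 / 2^13 = 5 / 8192 = 0.000610352 V = 0.610 mV.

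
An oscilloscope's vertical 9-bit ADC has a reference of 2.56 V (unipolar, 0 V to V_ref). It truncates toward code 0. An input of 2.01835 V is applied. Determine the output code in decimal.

LSB = 2.56 V / 512 = 5.000 mV.
(2.01835 − 0) / 0.005 = 403.670 LSBs.
So the output code is 403.

code 403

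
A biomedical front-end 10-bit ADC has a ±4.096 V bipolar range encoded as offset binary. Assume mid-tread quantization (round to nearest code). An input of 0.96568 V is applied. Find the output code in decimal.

Full-scale span = 8.192 V; LSB = 8.192/2^10 = 8.000 mV.
(V_in − V_low)/LSB = (0.96568 − (−4.096)) / 0.008 = 632.710.
round(632.710) = 633.

code 633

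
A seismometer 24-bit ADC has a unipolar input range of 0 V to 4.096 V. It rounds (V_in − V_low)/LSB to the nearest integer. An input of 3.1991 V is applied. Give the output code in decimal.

LSB = 4.096 V / 16777216 = 0.24 µV.
Input sits at 13103513.600 steps above V_low.
round(13103513.600) = 13103514.

code 13103514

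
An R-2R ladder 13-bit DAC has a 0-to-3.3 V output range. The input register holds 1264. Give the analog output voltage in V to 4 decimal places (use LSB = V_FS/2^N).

0.5092 V

LSB = 3.3 V / 2^13 = 402.83 µV.
V_out = 0 + 1264 × 0.000402832 V = 0.50918 V.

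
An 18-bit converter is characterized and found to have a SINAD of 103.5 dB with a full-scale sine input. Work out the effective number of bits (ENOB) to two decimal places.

ENOB = (SINAD − 1.76) / 6.02 = (103.5 − 1.76)/6.02 = 16.900.

16.90 bits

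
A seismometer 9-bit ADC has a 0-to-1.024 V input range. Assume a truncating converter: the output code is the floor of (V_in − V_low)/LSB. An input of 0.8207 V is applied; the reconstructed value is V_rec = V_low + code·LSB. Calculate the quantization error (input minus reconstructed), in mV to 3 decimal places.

One LSB is 1.024 V / 512 = 2.000 mV.
(0.8207 − 0)/0.002 = 410.3500; ⌊·⌋ gives code 410.
Reconstructed: 0.82 V.
V_in − V_rec = 0.0007 V = 0.700 mV.

0.700 mV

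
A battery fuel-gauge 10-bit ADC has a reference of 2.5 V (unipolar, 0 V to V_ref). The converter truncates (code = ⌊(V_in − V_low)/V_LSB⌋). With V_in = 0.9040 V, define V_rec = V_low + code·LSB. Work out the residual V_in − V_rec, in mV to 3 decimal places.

LSB = 2.5/2^10 = 2.441 mV.
Scaled input = 370.2784 LSBs, so code = 370.
V_rec = 0 + 370·0.00244141 = 0.90332031 V.
Difference: 0.000679687 V → 0.680 mV.

0.680 mV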